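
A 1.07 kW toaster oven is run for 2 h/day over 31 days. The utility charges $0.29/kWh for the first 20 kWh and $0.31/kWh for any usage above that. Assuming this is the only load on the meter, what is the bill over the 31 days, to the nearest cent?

$20.17

Runtime = 2 h/day × 31 days = 62 h
Energy = 1.07 kW × 62 h = 66.34 kWh
Tier 1 (0–20 kWh): 20 × $0.29 = $5.8
Above 20 kWh: 46.34 × $0.31 = $14.3654
Bill = $20.17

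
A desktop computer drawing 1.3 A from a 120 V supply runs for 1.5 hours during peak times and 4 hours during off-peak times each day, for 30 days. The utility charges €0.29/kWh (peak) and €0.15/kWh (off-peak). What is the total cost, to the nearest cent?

Power = 1.3 A × 120 V = 156 W = 0.156 kW
Peak energy = 0.156 kW × 1.5 h × 30 = 7.02 kWh
Off-peak energy = 0.156 kW × 4 h × 30 = 18.72 kWh
Cost = 7.02 × €0.29 + 18.72 × €0.15 = €2.0358 + €2.808 = €4.84

€4.84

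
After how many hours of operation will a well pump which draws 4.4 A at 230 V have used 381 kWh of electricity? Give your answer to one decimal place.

376.5 h

Power = 4.4 A × 230 V = 1012 W = 1.012 kW
Hours = 381 kWh ÷ 1.012 kW = 376.5 h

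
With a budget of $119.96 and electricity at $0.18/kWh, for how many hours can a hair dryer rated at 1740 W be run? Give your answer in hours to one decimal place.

383.0 h

Energy available = $119.96 ÷ $0.18/kWh = 666.4444 kWh
Hours = 666.4444 kWh ÷ 1.74 kW = 383.0 h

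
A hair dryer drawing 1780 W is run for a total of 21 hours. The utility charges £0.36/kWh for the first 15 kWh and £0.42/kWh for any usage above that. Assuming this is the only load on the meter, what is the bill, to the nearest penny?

Energy = 1.78 kW × 21 h = 37.38 kWh
Tier 1 (0–15 kWh): 15 × £0.36 = £5.4
Above 15 kWh: 22.38 × £0.42 = £9.3996
Bill = £14.80

£14.80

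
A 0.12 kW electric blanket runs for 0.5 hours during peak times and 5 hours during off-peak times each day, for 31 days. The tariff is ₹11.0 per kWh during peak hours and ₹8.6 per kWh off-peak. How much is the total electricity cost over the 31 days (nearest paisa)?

₹180.42

Peak energy = 0.12 kW × 0.5 h × 31 = 1.86 kWh
Off-peak energy = 0.12 kW × 5 h × 31 = 18.6 kWh
Cost = 1.86 × ₹11.0 + 18.6 × ₹8.6 = ₹20.46 + ₹159.96 = ₹180.42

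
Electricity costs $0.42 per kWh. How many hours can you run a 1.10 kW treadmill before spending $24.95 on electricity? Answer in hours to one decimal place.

Energy available = $24.95 ÷ $0.42/kWh = 59.4048 kWh
Hours = 59.4048 kWh ÷ 1.1 kW = 54.0 h

54.0 h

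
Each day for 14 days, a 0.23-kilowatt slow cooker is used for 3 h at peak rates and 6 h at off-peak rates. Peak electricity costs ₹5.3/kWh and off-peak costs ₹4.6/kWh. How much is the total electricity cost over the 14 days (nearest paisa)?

Peak energy = 0.23 kW × 3 h × 14 = 9.66 kWh
Off-peak energy = 0.23 kW × 6 h × 14 = 19.32 kWh
Cost = 9.66 × ₹5.3 + 19.32 × ₹4.6 = ₹51.198 + ₹88.872 = ₹140.07

₹140.07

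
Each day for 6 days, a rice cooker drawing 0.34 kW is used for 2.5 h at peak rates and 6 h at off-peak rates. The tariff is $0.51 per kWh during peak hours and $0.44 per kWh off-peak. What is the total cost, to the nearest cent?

Peak energy = 0.34 kW × 2.5 h × 6 = 5.1 kWh
Off-peak energy = 0.34 kW × 6 h × 6 = 12.24 kWh
Cost = 5.1 × $0.51 + 12.24 × $0.44 = $2.601 + $5.3856 = $7.99

$7.99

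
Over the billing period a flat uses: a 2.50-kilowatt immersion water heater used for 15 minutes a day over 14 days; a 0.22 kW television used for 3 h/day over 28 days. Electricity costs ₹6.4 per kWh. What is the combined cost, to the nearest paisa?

immersion water heater: Runtime = 15 min × 14 = 210 min = 3.5 h
immersion water heater: 2.5 kW × 3.5 h = 8.75 kWh
television: Runtime = 3 h/day × 28 days = 84 h
television: 0.22 kW × 84 h = 18.48 kWh
Total energy = 27.23 kWh
Cost = 27.23 × ₹6.4 = ₹174.27

₹174.27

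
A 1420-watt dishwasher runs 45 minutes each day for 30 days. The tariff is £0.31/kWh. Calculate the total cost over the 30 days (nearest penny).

£9.90

Runtime = 45 min × 30 = 1350 min = 22.5 h
Energy = 1.42 kW × 22.5 h = 31.95 kWh
Cost = 31.95 kWh × £0.31/kWh = £9.90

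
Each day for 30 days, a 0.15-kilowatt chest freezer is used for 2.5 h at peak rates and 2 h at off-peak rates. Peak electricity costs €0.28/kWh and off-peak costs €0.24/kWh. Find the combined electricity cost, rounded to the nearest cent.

Peak energy = 0.15 kW × 2.5 h × 30 = 11.25 kWh
Off-peak energy = 0.15 kW × 2 h × 30 = 9 kWh
Cost = 11.25 × €0.28 + 9 × €0.24 = €3.15 + €2.16 = €5.31

€5.31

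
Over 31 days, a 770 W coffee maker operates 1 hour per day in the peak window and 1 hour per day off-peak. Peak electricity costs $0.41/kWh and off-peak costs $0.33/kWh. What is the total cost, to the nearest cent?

Peak energy = 0.77 kW × 1 h × 31 = 23.87 kWh
Off-peak energy = 0.77 kW × 1 h × 31 = 23.87 kWh
Cost = 23.87 × $0.41 + 23.87 × $0.33 = $9.7867 + $7.8771 = $17.66

$17.66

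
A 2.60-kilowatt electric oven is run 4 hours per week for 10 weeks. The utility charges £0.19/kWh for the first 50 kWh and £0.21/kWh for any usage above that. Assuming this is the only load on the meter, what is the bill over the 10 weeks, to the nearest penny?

Runtime = 4 h/week × 10 weeks = 40 h
Energy = 2.6 kW × 40 h = 104 kWh
Tier 1 (0–50 kWh): 50 × £0.19 = £9.5
Above 50 kWh: 54 × £0.21 = £11.34
Bill = £20.84

£20.84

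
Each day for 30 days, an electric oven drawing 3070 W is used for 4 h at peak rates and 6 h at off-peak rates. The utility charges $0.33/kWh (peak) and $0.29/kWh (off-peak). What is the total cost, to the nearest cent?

$281.83

Peak energy = 3.07 kW × 4 h × 30 = 368.4 kWh
Off-peak energy = 3.07 kW × 6 h × 30 = 552.6 kWh
Cost = 368.4 × $0.33 + 552.6 × $0.29 = $121.572 + $160.254 = $281.83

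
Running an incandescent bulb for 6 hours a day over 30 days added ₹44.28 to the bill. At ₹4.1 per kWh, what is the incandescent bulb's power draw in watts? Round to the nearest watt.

Energy = ₹44.28 ÷ ₹4.1/kWh = 10.8 kWh
Runtime = 6 h/day × 30 days = 180 h
Power = 10.8 kWh ÷ 180 h = 0.06 kW = 60 W

60 W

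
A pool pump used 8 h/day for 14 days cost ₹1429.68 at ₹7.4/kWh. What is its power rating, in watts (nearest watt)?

Energy = ₹1429.68 ÷ ₹7.4/kWh = 193.2 kWh
Runtime = 8 h/day × 14 days = 112 h
Power = 193.2 kWh ÷ 112 h = 1.725 kW = 1725 W

1725 W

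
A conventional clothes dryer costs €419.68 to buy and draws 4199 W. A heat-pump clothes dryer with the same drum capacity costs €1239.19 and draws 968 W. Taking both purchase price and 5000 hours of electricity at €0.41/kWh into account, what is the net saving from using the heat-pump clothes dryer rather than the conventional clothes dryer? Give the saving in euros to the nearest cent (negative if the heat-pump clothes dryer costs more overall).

€5804.04

conventional clothes dryer: €419.68 + (4199/1000) kW × 5000 h × €0.41 = €419.68 + €8607.95 = €9027.63
heat-pump clothes dryer: €1239.19 + (968/1000) kW × 5000 h × €0.41 = €1239.19 + €1984.4 = €3223.59
Saving = €9027.63 − €3223.59 = €5804.04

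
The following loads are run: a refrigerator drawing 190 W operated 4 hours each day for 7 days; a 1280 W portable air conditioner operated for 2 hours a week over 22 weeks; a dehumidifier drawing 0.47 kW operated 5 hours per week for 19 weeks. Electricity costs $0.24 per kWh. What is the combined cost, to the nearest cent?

$25.51

refrigerator: Runtime = 4 h/day × 7 days = 28 h
refrigerator: 0.19 kW × 28 h = 5.32 kWh
portable air conditioner: Runtime = 2 h/week × 22 weeks = 44 h
portable air conditioner: 1.28 kW × 44 h = 56.32 kWh
dehumidifier: Runtime = 5 h/week × 19 weeks = 95 h
dehumidifier: 0.47 kW × 95 h = 44.65 kWh
Total energy = 106.29 kWh
Cost = 106.29 × $0.24 = $25.51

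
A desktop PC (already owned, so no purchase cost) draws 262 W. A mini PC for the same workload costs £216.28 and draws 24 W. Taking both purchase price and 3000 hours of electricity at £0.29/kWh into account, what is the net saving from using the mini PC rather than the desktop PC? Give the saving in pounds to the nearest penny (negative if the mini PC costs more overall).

desktop PC: £0.00 + (262/1000) kW × 3000 h × £0.29 = £0.00 + £227.94 = £227.94
mini PC: £216.28 + (24/1000) kW × 3000 h × £0.29 = £216.28 + £20.88 = £237.16
Saving = £227.94 − £237.16 = −£9.22

-£9.22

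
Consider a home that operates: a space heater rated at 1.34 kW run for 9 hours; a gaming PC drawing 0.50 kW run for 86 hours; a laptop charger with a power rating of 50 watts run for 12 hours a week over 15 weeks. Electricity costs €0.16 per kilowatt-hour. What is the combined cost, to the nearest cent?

€10.25

space heater: 1.34 kW × 9 h = 12.06 kWh
gaming PC: 0.5 kW × 86 h = 43 kWh
laptop charger: Runtime = 12 h/week × 15 weeks = 180 h
laptop charger: 0.05 kW × 180 h = 9 kWh
Total energy = 64.06 kWh
Cost = 64.06 × €0.16 = €10.25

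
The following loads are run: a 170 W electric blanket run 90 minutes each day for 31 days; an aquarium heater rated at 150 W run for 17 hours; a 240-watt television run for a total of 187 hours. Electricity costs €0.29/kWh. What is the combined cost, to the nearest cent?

electric blanket: Runtime = 90 min × 31 = 2790 min = 46.5 h
electric blanket: 0.17 kW × 46.5 h = 7.905 kWh
aquarium heater: 0.15 kW × 17 h = 2.55 kWh
television: 0.24 kW × 187 h = 44.88 kWh
Total energy = 55.335 kWh
Cost = 55.335 × €0.29 = €16.05

€16.05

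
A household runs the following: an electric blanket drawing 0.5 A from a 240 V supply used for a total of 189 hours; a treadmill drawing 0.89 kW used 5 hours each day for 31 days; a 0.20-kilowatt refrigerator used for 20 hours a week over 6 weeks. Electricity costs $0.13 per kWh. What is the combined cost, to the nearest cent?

$24.00

electric blanket: Power = 0.5 A × 240 V = 120 W = 0.12 kW
electric blanket: 0.12 kW × 189 h = 22.68 kWh
treadmill: Runtime = 5 h/day × 31 days = 155 h
treadmill: 0.89 kW × 155 h = 137.95 kWh
refrigerator: Runtime = 20 h/week × 6 weeks = 120 h
refrigerator: 0.2 kW × 120 h = 24 kWh
Total energy = 184.63 kWh
Cost = 184.63 × $0.13 = $24.00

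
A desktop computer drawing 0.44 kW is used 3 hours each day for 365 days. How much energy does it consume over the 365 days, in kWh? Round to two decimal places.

481.80 kWh

Runtime = 3 h/day × 365 days = 1095 h
Energy = 0.44 kW × 1095 h = 481.8 kWh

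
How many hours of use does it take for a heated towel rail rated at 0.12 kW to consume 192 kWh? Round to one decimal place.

1600.0 h

Hours = 192 kWh ÷ 0.12 kW = 1600.0 h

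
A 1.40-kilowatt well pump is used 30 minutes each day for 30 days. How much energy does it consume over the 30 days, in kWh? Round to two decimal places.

21.00 kWh

Runtime = 30 min × 30 = 900 min = 15 h
Energy = 1.4 kW × 15 h = 21 kWh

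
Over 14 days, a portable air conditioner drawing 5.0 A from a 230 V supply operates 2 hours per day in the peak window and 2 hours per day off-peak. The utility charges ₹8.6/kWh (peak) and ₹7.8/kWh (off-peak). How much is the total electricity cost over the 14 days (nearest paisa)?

Power = 5.0 A × 230 V = 1150 W = 1.15 kW
Peak energy = 1.15 kW × 2 h × 14 = 32.2 kWh
Off-peak energy = 1.15 kW × 2 h × 14 = 32.2 kWh
Cost = 32.2 × ₹8.6 + 32.2 × ₹7.8 = ₹276.92 + ₹251.16 = ₹528.08

₹528.08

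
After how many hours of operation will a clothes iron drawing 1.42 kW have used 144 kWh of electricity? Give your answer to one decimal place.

101.4 h

Hours = 144 kWh ÷ 1.42 kW = 101.4 h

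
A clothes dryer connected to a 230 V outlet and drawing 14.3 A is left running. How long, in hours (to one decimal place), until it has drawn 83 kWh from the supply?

Power = 14.3 A × 230 V = 3289 W = 3.289 kW
Hours = 83 kWh ÷ 3.289 kW = 25.2 h

25.2 h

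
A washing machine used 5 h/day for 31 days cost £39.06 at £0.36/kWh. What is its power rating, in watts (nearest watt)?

Energy = £39.06 ÷ £0.36/kWh = 108.5 kWh
Runtime = 5 h/day × 31 days = 155 h
Power = 108.5 kWh ÷ 155 h = 0.7 kW = 700 W

700 W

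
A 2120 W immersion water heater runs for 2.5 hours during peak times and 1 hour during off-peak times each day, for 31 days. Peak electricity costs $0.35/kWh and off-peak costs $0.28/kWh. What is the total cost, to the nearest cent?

$75.91

Peak energy = 2.12 kW × 2.5 h × 31 = 164.3 kWh
Off-peak energy = 2.12 kW × 1 h × 31 = 65.72 kWh
Cost = 164.3 × $0.35 + 65.72 × $0.28 = $57.505 + $18.4016 = $75.91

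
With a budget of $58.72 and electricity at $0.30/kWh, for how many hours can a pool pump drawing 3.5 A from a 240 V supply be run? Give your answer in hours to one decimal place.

233.0 h

Power = 3.5 A × 240 V = 840 W = 0.84 kW
Energy available = $58.72 ÷ $0.30/kWh = 195.7333 kWh
Hours = 195.7333 kWh ÷ 0.84 kW = 233.0 h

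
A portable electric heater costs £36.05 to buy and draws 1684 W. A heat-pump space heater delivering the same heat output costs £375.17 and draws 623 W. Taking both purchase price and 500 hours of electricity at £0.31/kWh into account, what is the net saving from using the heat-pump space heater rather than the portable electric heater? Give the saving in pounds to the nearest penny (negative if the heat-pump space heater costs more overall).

portable electric heater: £36.05 + (1684/1000) kW × 500 h × £0.31 = £36.05 + £261.02 = £297.07
heat-pump space heater: £375.17 + (623/1000) kW × 500 h × £0.31 = £375.17 + £96.565 = £471.735
Saving = £297.07 − £471.735 = −£174.665 → -£174.67

-£174.67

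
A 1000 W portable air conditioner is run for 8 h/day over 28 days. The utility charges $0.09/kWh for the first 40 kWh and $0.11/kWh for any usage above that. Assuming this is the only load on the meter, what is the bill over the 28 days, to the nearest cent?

Runtime = 8 h/day × 28 days = 224 h
Energy = 1 kW × 224 h = 224 kWh
Tier 1 (0–40 kWh): 40 × $0.09 = $3.6
Above 40 kWh: 184 × $0.11 = $20.24
Bill = $23.84

$23.84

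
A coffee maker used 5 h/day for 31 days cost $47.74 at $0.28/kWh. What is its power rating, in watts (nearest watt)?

Energy = $47.74 ÷ $0.28/kWh = 170.5 kWh
Runtime = 5 h/day × 31 days = 155 h
Power = 170.5 kWh ÷ 155 h = 1.1 kW = 1100 W

1100 W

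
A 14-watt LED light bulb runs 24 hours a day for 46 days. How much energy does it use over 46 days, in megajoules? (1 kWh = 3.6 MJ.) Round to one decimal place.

Runtime = 24 h × 46 = 1104 h
Energy = 0.014 kW × 1104 h = 15.456 kWh
= 15.456 × 3.6 MJ = 55.6 MJ

55.6 MJ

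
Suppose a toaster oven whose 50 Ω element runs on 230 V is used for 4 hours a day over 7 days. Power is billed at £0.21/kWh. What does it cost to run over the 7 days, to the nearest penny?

£6.22

Power = V²/R = 230²/50 = 1058 W = 1.058 kW
Runtime = 4 h/day × 7 days = 28 h
Energy = 1.058 kW × 28 h = 29.624 kWh
Cost = 29.624 kWh × £0.21/kWh = £6.22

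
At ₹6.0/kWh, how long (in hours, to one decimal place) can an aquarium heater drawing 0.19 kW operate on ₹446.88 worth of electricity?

Energy available = ₹446.88 ÷ ₹6.0/kWh = 74.48 kWh
Hours = 74.48 kWh ÷ 0.19 kW = 392.0 h

392.0 h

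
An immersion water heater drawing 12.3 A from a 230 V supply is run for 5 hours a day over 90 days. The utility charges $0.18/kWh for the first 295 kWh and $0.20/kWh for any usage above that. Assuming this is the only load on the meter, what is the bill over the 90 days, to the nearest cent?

Power = 12.3 A × 230 V = 2829 W = 2.829 kW
Runtime = 5 h/day × 90 days = 450 h
Energy = 2.829 kW × 450 h = 1273.05 kWh
Tier 1 (0–295 kWh): 295 × $0.18 = $53.1
Above 295 kWh: 978.05 × $0.20 = $195.61
Bill = $248.71

$248.71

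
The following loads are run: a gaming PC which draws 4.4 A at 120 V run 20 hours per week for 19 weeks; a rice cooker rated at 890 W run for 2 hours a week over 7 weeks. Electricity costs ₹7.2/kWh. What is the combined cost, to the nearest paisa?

gaming PC: Power = 4.4 A × 120 V = 528 W = 0.528 kW
gaming PC: Runtime = 20 h/week × 19 weeks = 380 h
gaming PC: 0.528 kW × 380 h = 200.64 kWh
rice cooker: Runtime = 2 h/week × 7 weeks = 14 h
rice cooker: 0.89 kW × 14 h = 12.46 kWh
Total energy = 213.1 kWh
Cost = 213.1 × ₹7.2 = ₹1534.32

₹1534.32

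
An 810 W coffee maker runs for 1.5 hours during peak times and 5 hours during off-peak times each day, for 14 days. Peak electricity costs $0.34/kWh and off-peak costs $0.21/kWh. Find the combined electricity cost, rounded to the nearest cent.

Peak energy = 0.81 kW × 1.5 h × 14 = 17.01 kWh
Off-peak energy = 0.81 kW × 5 h × 14 = 56.7 kWh
Cost = 17.01 × $0.34 + 56.7 × $0.21 = $5.7834 + $11.907 = $17.69

$17.69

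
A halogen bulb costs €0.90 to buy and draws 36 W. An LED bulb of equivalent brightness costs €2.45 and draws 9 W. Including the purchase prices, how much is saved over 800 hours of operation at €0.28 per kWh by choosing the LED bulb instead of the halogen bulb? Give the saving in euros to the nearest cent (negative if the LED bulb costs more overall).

halogen bulb: €0.90 + (36/1000) kW × 800 h × €0.28 = €0.90 + €8.064 = €8.964
LED bulb: €2.45 + (9/1000) kW × 800 h × €0.28 = €2.45 + €2.016 = €4.466
Saving = €8.964 − €4.466 = €4.498 → €4.50

€4.50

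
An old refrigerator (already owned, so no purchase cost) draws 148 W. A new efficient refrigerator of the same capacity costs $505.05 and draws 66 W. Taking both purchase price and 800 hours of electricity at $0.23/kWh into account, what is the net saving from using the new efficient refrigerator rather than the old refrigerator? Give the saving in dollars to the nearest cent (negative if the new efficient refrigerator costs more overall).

old refrigerator: $0.00 + (148/1000) kW × 800 h × $0.23 = $0.00 + $27.232 = $27.232
new efficient refrigerator: $505.05 + (66/1000) kW × 800 h × $0.23 = $505.05 + $12.144 = $517.194
Saving = $27.232 − $517.194 = −$489.962 → -$489.96

-$489.96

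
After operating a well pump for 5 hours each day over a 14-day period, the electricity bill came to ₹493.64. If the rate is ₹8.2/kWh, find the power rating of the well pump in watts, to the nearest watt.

Energy = ₹493.64 ÷ ₹8.2/kWh = 60.2 kWh
Runtime = 5 h/day × 14 days = 70 h
Power = 60.2 kWh ÷ 70 h = 0.86 kW = 860 W

860 W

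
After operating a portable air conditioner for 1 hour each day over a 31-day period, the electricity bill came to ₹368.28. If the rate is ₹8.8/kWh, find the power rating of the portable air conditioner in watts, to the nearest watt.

1350 W

Energy = ₹368.28 ÷ ₹8.8/kWh = 41.85 kWh
Runtime = 1 h/day × 31 days = 31 h
Power = 41.85 kWh ÷ 31 h = 1.35 kW = 1350 W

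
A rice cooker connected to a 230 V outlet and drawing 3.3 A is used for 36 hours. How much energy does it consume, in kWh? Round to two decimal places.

Power = 3.3 A × 230 V = 759 W = 0.759 kW
Energy = 0.759 kW × 36 h = 27.324 kWh ≈ 27.32 kWh

27.32 kWh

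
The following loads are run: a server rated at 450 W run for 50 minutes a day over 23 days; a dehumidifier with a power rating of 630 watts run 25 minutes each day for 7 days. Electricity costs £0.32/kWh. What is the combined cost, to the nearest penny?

server: Runtime = 50 min × 23 = 1150 min = 19.166666… h
server: 0.45 kW × 19.166666… h = 8.625 kWh
dehumidifier: Runtime = 25 min × 7 = 175 min = 2.916666… h
dehumidifier: 0.63 kW × 2.916666… h = 1.8375 kWh
Total energy = 10.4625 kWh
Cost = 10.4625 × £0.32 = £3.35

£3.35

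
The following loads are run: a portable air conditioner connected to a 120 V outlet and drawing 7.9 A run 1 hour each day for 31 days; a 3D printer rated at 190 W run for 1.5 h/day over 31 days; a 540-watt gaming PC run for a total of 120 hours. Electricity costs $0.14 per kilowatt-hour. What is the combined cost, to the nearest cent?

portable air conditioner: Power = 7.9 A × 120 V = 948 W = 0.948 kW
portable air conditioner: Runtime = 1 h/day × 31 days = 31 h
portable air conditioner: 0.948 kW × 31 h = 29.388 kWh
3D printer: Runtime = 1.5 h/day × 31 days = 46.5 h
3D printer: 0.19 kW × 46.5 h = 8.835 kWh
gaming PC: 0.54 kW × 120 h = 64.8 kWh
Total energy = 103.023 kWh
Cost = 103.023 × $0.14 = $14.42

$14.42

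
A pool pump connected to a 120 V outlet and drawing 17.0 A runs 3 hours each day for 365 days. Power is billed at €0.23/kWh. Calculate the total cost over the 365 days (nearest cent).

€513.77

Power = 17.0 A × 120 V = 2040 W = 2.04 kW
Runtime = 3 h/day × 365 days = 1095 h
Energy = 2.04 kW × 1095 h = 2233.8 kWh
Cost = 2233.8 kWh × €0.23/kWh = €513.77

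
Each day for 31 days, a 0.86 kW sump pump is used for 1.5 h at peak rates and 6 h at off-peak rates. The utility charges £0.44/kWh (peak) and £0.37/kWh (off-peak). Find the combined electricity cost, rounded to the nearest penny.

£76.78

Peak energy = 0.86 kW × 1.5 h × 31 = 39.99 kWh
Off-peak energy = 0.86 kW × 6 h × 31 = 159.96 kWh
Cost = 39.99 × £0.44 + 159.96 × £0.37 = £17.5956 + £59.1852 = £76.78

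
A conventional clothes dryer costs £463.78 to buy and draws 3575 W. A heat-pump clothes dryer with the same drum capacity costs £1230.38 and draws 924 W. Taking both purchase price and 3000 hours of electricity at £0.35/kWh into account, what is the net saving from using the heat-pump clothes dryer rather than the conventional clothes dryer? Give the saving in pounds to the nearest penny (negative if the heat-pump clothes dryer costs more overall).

conventional clothes dryer: £463.78 + (3575/1000) kW × 3000 h × £0.35 = £463.78 + £3753.75 = £4217.53
heat-pump clothes dryer: £1230.38 + (924/1000) kW × 3000 h × £0.35 = £1230.38 + £970.2 = £2200.58
Saving = £4217.53 − £2200.58 = £2016.95

£2016.95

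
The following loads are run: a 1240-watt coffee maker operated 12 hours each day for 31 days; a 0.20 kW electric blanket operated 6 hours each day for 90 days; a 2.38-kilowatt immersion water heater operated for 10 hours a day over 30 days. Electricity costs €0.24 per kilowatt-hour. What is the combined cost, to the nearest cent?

coffee maker: Runtime = 12 h/day × 31 days = 372 h
coffee maker: 1.24 kW × 372 h = 461.28 kWh
electric blanket: Runtime = 6 h/day × 90 days = 540 h
electric blanket: 0.2 kW × 540 h = 108 kWh
immersion water heater: Runtime = 10 h/day × 30 days = 300 h
immersion water heater: 2.38 kW × 300 h = 714 kWh
Total energy = 1283.28 kWh
Cost = 1283.28 × €0.24 = €307.99

€307.99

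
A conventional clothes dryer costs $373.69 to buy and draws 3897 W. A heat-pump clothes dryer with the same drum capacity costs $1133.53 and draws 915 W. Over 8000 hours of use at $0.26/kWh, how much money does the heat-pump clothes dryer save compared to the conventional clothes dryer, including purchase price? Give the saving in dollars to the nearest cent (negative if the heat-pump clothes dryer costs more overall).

conventional clothes dryer: $373.69 + (3897/1000) kW × 8000 h × $0.26 = $373.69 + $8105.76 = $8479.45
heat-pump clothes dryer: $1133.53 + (915/1000) kW × 8000 h × $0.26 = $1133.53 + $1903.2 = $3036.73
Saving = $8479.45 − $3036.73 = $5442.72

$5442.72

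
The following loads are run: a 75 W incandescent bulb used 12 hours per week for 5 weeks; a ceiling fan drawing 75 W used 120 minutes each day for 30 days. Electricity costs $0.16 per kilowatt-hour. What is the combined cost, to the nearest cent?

incandescent bulb: Runtime = 12 h/week × 5 weeks = 60 h
incandescent bulb: 0.075 kW × 60 h = 4.5 kWh
ceiling fan: Runtime = 120 min × 30 = 3600 min = 60 h
ceiling fan: 0.075 kW × 60 h = 4.5 kWh
Total energy = 9 kWh
Cost = 9 × $0.16 = $1.44

$1.44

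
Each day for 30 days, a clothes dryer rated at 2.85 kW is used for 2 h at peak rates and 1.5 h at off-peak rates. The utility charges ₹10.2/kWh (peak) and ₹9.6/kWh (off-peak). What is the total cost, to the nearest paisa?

₹2975.40

Peak energy = 2.85 kW × 2 h × 30 = 171 kWh
Off-peak energy = 2.85 kW × 1.5 h × 30 = 128.25 kWh
Cost = 171 × ₹10.2 + 128.25 × ₹9.6 = ₹1744.2 + ₹1231.2 = ₹2975.40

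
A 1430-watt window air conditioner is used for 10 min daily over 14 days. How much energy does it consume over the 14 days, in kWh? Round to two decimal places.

3.34 kWh

Runtime = 10 min × 14 = 140 min = 2.333333… h
Energy = 1.43 kW × 2.333333… h = 3.336666… kWh ≈ 3.34 kWh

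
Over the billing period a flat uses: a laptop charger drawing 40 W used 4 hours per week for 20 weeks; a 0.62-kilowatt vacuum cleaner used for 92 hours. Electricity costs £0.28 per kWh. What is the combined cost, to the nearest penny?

£16.87

laptop charger: Runtime = 4 h/week × 20 weeks = 80 h
laptop charger: 0.04 kW × 80 h = 3.2 kWh
vacuum cleaner: 0.62 kW × 92 h = 57.04 kWh
Total energy = 60.24 kWh
Cost = 60.24 × £0.28 = £16.87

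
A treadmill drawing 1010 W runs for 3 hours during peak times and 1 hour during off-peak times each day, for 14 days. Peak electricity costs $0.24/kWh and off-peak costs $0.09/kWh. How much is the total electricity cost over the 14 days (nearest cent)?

$11.45

Peak energy = 1.01 kW × 3 h × 14 = 42.42 kWh
Off-peak energy = 1.01 kW × 1 h × 14 = 14.14 kWh
Cost = 42.42 × $0.24 + 14.14 × $0.09 = $10.1808 + $1.2726 = $11.45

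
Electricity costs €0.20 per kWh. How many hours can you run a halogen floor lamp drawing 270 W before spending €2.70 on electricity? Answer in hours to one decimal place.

Energy available = €2.70 ÷ €0.20/kWh = 13.5 kWh
Hours = 13.5 kWh ÷ 0.27 kW = 50.0 h

50.0 h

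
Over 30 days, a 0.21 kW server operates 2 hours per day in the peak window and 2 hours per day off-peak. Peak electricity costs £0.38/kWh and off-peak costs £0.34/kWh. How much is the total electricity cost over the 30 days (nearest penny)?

Peak energy = 0.21 kW × 2 h × 30 = 12.6 kWh
Off-peak energy = 0.21 kW × 2 h × 30 = 12.6 kWh
Cost = 12.6 × £0.38 + 12.6 × £0.34 = £4.788 + £4.284 = £9.07

£9.07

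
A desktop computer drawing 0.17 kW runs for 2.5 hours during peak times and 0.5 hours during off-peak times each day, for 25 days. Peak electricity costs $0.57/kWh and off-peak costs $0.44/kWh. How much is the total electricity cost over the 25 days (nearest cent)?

$6.99

Peak energy = 0.17 kW × 2.5 h × 25 = 10.625 kWh
Off-peak energy = 0.17 kW × 0.5 h × 25 = 2.125 kWh
Cost = 10.625 × $0.57 + 2.125 × $0.44 = $6.05625 + $0.935 = $6.99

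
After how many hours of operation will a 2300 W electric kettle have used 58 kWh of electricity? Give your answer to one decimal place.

25.2 h

Hours = 58 kWh ÷ 2.3 kW = 25.2 h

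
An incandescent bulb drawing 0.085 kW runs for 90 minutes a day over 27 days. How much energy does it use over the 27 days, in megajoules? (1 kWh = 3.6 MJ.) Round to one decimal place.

Runtime = 90 min × 27 = 2430 min = 40.5 h
Energy = 0.085 kW × 40.5 h = 3.4425 kWh
= 3.4425 × 3.6 MJ = 12.4 MJ

12.4 MJ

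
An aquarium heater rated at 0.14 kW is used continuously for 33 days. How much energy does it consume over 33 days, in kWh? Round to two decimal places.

Runtime = 24 h × 33 = 792 h
Energy = 0.14 kW × 792 h = 110.88 kWh

110.88 kWh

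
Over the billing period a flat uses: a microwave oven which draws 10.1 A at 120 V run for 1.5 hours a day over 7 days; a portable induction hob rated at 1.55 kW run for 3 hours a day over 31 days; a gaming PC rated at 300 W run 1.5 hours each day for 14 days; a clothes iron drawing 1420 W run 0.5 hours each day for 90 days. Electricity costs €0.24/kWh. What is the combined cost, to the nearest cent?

microwave oven: Power = 10.1 A × 120 V = 1212 W = 1.212 kW
microwave oven: Runtime = 1.5 h/day × 7 days = 10.5 h
microwave oven: 1.212 kW × 10.5 h = 12.726 kWh
portable induction hob: Runtime = 3 h/day × 31 days = 93 h
portable induction hob: 1.55 kW × 93 h = 144.15 kWh
gaming PC: Runtime = 1.5 h/day × 14 days = 21 h
gaming PC: 0.3 kW × 21 h = 6.3 kWh
clothes iron: Runtime = 0.5 h/day × 90 days = 45 h
clothes iron: 1.42 kW × 45 h = 63.9 kWh
Total energy = 227.076 kWh
Cost = 227.076 × €0.24 = €54.50

€54.50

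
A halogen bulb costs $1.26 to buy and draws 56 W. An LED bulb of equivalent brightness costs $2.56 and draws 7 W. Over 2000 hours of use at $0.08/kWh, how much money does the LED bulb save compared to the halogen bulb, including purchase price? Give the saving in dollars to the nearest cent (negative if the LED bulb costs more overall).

$6.54

halogen bulb: $1.26 + (56/1000) kW × 2000 h × $0.08 = $1.26 + $8.96 = $10.22
LED bulb: $2.56 + (7/1000) kW × 2000 h × $0.08 = $2.56 + $1.12 = $3.68
Saving = $10.22 − $3.68 = $6.54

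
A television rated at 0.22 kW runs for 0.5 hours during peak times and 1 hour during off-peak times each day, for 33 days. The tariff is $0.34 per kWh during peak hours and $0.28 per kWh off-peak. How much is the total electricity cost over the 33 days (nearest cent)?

$3.27

Peak energy = 0.22 kW × 0.5 h × 33 = 3.63 kWh
Off-peak energy = 0.22 kW × 1 h × 33 = 7.26 kWh
Cost = 3.63 × $0.34 + 7.26 × $0.28 = $1.2342 + $2.0328 = $3.27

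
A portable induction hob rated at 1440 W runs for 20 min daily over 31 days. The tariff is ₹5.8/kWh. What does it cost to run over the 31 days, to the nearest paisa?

Runtime = 20 min × 31 = 620 min = 10.333333… h
Energy = 1.44 kW × 10.333333… h = 14.88 kWh
Cost = 14.88 kWh × ₹5.8/kWh = ₹86.30

₹86.30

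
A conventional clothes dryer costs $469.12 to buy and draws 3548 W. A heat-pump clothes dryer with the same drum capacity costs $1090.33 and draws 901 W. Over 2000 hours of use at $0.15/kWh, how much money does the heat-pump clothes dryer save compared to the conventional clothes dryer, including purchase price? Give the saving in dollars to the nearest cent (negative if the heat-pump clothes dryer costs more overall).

$172.89

conventional clothes dryer: $469.12 + (3548/1000) kW × 2000 h × $0.15 = $469.12 + $1064.4 = $1533.52
heat-pump clothes dryer: $1090.33 + (901/1000) kW × 2000 h × $0.15 = $1090.33 + $270.3 = $1360.63
Saving = $1533.52 − $1360.63 = $172.89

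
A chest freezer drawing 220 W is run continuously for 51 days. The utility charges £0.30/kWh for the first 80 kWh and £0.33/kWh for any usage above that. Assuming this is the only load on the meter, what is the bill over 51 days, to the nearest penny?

£86.46

Runtime = 24 h × 51 = 1224 h
Energy = 0.22 kW × 1224 h = 269.28 kWh
Tier 1 (0–80 kWh): 80 × £0.30 = £24
Above 80 kWh: 189.28 × £0.33 = £62.4624
Bill = £86.46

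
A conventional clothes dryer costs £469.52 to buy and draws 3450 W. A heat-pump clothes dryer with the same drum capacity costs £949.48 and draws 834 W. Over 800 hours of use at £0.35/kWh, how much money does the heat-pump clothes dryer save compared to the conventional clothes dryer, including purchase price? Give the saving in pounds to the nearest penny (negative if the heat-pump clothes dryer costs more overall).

conventional clothes dryer: £469.52 + (3450/1000) kW × 800 h × £0.35 = £469.52 + £966 = £1435.52
heat-pump clothes dryer: £949.48 + (834/1000) kW × 800 h × £0.35 = £949.48 + £233.52 = £1183
Saving = £1435.52 − £1183 = £252.52

£252.52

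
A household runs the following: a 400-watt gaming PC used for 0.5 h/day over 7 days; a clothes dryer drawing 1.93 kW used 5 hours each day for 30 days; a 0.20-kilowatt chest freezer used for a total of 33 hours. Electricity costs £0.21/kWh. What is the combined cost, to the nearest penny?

£62.48

gaming PC: Runtime = 0.5 h/day × 7 days = 3.5 h
gaming PC: 0.4 kW × 3.5 h = 1.4 kWh
clothes dryer: Runtime = 5 h/day × 30 days = 150 h
clothes dryer: 1.93 kW × 150 h = 289.5 kWh
chest freezer: 0.2 kW × 33 h = 6.6 kWh
Total energy = 297.5 kWh
Cost = 297.5 × £0.21 = £62.48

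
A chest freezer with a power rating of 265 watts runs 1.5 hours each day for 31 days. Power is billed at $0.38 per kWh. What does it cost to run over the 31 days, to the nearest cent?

$4.68

Runtime = 1.5 h/day × 31 days = 46.5 h
Energy = 0.265 kW × 46.5 h = 12.3225 kWh
Cost = 12.3225 kWh × $0.38/kWh = $4.68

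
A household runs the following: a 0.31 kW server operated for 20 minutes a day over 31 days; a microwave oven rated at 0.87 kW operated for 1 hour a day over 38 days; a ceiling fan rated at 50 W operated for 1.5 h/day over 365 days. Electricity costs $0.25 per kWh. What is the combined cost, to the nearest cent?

$15.91

server: Runtime = 20 min × 31 = 620 min = 10.333333… h
server: 0.31 kW × 10.333333… h = 3.203333… kWh
microwave oven: Runtime = 1 h/day × 38 days = 38 h
microwave oven: 0.87 kW × 38 h = 33.06 kWh
ceiling fan: Runtime = 1.5 h/day × 365 days = 547.5 h
ceiling fan: 0.05 kW × 547.5 h = 27.375 kWh
Total energy = 63.638333… kWh
Cost = 63.638333… × $0.25 = $15.91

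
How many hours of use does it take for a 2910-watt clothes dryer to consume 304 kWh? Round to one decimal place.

104.5 h

Hours = 304 kWh ÷ 2.91 kW = 104.5 h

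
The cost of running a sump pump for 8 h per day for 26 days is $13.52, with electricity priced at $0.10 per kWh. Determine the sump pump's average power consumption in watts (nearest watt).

Energy = $13.52 ÷ $0.10/kWh = 135.2 kWh
Runtime = 8 h/day × 26 days = 208 h
Power = 135.2 kWh ÷ 208 h = 0.65 kW = 650 W

650 W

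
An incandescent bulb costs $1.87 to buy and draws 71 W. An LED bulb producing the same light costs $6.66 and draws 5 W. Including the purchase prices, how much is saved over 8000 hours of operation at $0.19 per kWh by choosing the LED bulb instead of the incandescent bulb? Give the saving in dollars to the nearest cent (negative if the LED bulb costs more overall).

incandescent bulb: $1.87 + (71/1000) kW × 8000 h × $0.19 = $1.87 + $107.92 = $109.79
LED bulb: $6.66 + (5/1000) kW × 8000 h × $0.19 = $6.66 + $7.6 = $14.26
Saving = $109.79 − $14.26 = $95.53

$95.53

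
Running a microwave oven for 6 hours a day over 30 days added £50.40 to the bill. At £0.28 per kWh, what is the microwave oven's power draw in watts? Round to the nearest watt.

1000 W

Energy = £50.40 ÷ £0.28/kWh = 180 kWh
Runtime = 6 h/day × 30 days = 180 h
Power = 180 kWh ÷ 180 h = 1 kW = 1000 W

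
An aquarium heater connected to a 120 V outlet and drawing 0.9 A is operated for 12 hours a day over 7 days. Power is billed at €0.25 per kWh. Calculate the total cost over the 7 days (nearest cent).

Power = 0.9 A × 120 V = 108 W = 0.108 kW
Runtime = 12 h/day × 7 days = 84 h
Energy = 0.108 kW × 84 h = 9.072 kWh
Cost = 9.072 kWh × €0.25/kWh = €2.27

€2.27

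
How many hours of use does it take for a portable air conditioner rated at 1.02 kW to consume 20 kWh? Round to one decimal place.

19.6 h

Hours = 20 kWh ÷ 1.02 kW = 19.6 h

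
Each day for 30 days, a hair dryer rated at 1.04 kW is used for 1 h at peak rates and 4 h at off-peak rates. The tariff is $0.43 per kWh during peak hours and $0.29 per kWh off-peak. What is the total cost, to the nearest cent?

$49.61

Peak energy = 1.04 kW × 1 h × 30 = 31.2 kWh
Off-peak energy = 1.04 kW × 4 h × 30 = 124.8 kWh
Cost = 31.2 × $0.43 + 124.8 × $0.29 = $13.416 + $36.192 = $49.61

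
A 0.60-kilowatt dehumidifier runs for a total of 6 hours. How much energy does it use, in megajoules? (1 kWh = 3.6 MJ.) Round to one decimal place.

Energy = 0.6 kW × 6 h = 3.6 kWh
= 3.6 × 3.6 MJ = 13.0 MJ

13.0 MJ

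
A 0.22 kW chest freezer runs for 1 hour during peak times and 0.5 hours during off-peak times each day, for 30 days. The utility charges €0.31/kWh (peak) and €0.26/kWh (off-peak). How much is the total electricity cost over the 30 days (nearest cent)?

€2.90

Peak energy = 0.22 kW × 1 h × 30 = 6.6 kWh
Off-peak energy = 0.22 kW × 0.5 h × 30 = 3.3 kWh
Cost = 6.6 × €0.31 + 3.3 × €0.26 = €2.046 + €0.858 = €2.90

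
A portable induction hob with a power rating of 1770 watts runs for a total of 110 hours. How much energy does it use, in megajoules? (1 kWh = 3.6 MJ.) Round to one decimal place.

700.9 MJ

Energy = 1.77 kW × 110 h = 194.7 kWh
= 194.7 × 3.6 MJ = 700.9 MJ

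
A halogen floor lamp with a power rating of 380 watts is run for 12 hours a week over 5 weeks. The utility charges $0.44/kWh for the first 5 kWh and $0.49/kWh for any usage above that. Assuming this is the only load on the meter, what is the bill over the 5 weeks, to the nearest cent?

$10.92

Runtime = 12 h/week × 5 weeks = 60 h
Energy = 0.38 kW × 60 h = 22.8 kWh
Tier 1 (0–5 kWh): 5 × $0.44 = $2.2
Above 5 kWh: 17.8 × $0.49 = $8.722
Bill = $10.92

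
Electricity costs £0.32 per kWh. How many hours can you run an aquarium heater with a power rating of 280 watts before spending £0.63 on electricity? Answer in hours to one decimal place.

7.0 h

Energy available = £0.63 ÷ £0.32/kWh = 1.9688 kWh
Hours = 1.9688 kWh ÷ 0.28 kW = 7.0 h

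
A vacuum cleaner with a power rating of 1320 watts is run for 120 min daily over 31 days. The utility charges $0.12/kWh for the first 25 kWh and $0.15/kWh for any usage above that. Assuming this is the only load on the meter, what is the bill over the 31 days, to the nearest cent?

Runtime = 120 min × 31 = 3720 min = 62 h
Energy = 1.32 kW × 62 h = 81.84 kWh
Tier 1 (0–25 kWh): 25 × $0.12 = $3
Above 25 kWh: 56.84 × $0.15 = $8.526
Bill = $11.53

$11.53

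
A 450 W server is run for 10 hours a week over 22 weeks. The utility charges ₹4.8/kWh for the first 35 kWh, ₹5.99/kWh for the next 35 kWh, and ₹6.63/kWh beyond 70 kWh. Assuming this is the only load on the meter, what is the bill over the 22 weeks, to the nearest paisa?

Runtime = 10 h/week × 22 weeks = 220 h
Energy = 0.45 kW × 220 h = 99 kWh
Tier 1 (0–35 kWh): 35 × ₹4.8 = ₹168
Tier 2 (35–70 kWh): 35 × ₹5.99 = ₹209.65
Above 70 kWh: 29 × ₹6.63 = ₹192.27
Bill = ₹569.92

₹569.92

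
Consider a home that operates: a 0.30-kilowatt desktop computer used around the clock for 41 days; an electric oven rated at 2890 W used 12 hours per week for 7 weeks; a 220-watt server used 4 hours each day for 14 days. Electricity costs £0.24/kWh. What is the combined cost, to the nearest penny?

£132.07

desktop computer: Runtime = 24 h × 41 = 984 h
desktop computer: 0.3 kW × 984 h = 295.2 kWh
electric oven: Runtime = 12 h/week × 7 weeks = 84 h
electric oven: 2.89 kW × 84 h = 242.76 kWh
server: Runtime = 4 h/day × 14 days = 56 h
server: 0.22 kW × 56 h = 12.32 kWh
Total energy = 550.28 kWh
Cost = 550.28 × £0.24 = £132.07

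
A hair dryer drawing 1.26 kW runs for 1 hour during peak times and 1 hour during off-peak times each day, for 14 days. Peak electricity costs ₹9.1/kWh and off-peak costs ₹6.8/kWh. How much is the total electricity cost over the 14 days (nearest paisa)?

Peak energy = 1.26 kW × 1 h × 14 = 17.64 kWh
Off-peak energy = 1.26 kW × 1 h × 14 = 17.64 kWh
Cost = 17.64 × ₹9.1 + 17.64 × ₹6.8 = ₹160.524 + ₹119.952 = ₹280.48

₹280.48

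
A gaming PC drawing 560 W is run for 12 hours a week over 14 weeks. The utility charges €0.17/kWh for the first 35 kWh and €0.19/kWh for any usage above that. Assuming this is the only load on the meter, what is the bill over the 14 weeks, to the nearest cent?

€17.18

Runtime = 12 h/week × 14 weeks = 168 h
Energy = 0.56 kW × 168 h = 94.08 kWh
Tier 1 (0–35 kWh): 35 × €0.17 = €5.95
Above 35 kWh: 59.08 × €0.19 = €11.2252
Bill = €17.18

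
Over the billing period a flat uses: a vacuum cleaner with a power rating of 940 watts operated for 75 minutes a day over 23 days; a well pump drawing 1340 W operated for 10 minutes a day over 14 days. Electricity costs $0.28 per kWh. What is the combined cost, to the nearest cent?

vacuum cleaner: Runtime = 75 min × 23 = 1725 min = 28.75 h
vacuum cleaner: 0.94 kW × 28.75 h = 27.025 kWh
well pump: Runtime = 10 min × 14 = 140 min = 2.333333… h
well pump: 1.34 kW × 2.333333… h = 3.126666… kWh
Total energy = 30.151666… kWh
Cost = 30.151666… × $0.28 = $8.44

$8.44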